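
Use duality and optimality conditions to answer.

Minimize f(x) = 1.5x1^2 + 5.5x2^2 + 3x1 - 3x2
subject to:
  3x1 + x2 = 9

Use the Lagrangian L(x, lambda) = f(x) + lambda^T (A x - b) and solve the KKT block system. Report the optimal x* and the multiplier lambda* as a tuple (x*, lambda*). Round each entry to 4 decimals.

Form the Lagrangian:
  L(x, lambda) = (1/2) x^T Q x + c^T x + lambda^T (A x - b)
Stationarity (grad_x L = 0): Q x + c + A^T lambda = 0.
Primal feasibility: A x = b.

This gives the KKT block system:
  [ Q   A^T ] [ x     ]   [-c ]
  [ A    0  ] [ lambda ] = [ b ]

Solving the linear system:
  x*      = (2.7941, 0.6176)
  lambda* = (-3.7941)
  f(x*)   = 20.3382

x* = (2.7941, 0.6176), lambda* = (-3.7941)


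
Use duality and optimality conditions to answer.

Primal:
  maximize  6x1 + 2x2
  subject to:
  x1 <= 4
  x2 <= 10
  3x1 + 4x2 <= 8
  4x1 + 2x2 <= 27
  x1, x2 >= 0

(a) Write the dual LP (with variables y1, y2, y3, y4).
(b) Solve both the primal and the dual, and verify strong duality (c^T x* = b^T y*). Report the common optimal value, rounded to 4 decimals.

The standard primal-dual pair for 'max c^T x s.t. A x <= b, x >= 0' is:
  Dual:  min b^T y  s.t.  A^T y >= c,  y >= 0.

So the dual LP is:
  minimize  4y1 + 10y2 + 8y3 + 27y4
  subject to:
    y1 + 3y3 + 4y4 >= 6
    y2 + 4y3 + 2y4 >= 2
    y1, y2, y3, y4 >= 0

Solving the primal: x* = (2.6667, 0).
  primal value c^T x* = 16.
Solving the dual: y* = (0, 0, 2, 0).
  dual value b^T y* = 16.
Strong duality: c^T x* = b^T y*. Confirmed.

16


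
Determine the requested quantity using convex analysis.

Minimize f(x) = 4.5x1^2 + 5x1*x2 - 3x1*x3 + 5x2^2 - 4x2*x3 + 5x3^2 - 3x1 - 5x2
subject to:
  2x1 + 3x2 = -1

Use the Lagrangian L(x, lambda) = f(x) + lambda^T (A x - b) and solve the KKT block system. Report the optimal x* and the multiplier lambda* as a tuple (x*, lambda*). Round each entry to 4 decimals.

Form the Lagrangian:
  L(x, lambda) = (1/2) x^T Q x + c^T x + lambda^T (A x - b)
Stationarity (grad_x L = 0): Q x + c + A^T lambda = 0.
Primal feasibility: A x = b.

This gives the KKT block system:
  [ Q   A^T ] [ x     ]   [-c ]
  [ A    0  ] [ lambda ] = [ b ]

Solving the linear system:
  x*      = (-0.1379, -0.2414, -0.1379)
  lambda* = (2.5172)
  f(x*)   = 2.069

x* = (-0.1379, -0.2414, -0.1379), lambda* = (2.5172)


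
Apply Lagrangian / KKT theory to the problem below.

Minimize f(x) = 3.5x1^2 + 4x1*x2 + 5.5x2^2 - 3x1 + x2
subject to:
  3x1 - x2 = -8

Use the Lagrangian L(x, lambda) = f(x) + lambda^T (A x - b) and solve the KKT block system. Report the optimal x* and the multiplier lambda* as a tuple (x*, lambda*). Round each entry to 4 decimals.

Form the Lagrangian:
  L(x, lambda) = (1/2) x^T Q x + c^T x + lambda^T (A x - b)
Stationarity (grad_x L = 0): Q x + c + A^T lambda = 0.
Primal feasibility: A x = b.

This gives the KKT block system:
  [ Q   A^T ] [ x     ]   [-c ]
  [ A    0  ] [ lambda ] = [ b ]

Solving the linear system:
  x*      = (-2.2769, 1.1692)
  lambda* = (4.7538)
  f(x*)   = 23.0154

x* = (-2.2769, 1.1692), lambda* = (4.7538)


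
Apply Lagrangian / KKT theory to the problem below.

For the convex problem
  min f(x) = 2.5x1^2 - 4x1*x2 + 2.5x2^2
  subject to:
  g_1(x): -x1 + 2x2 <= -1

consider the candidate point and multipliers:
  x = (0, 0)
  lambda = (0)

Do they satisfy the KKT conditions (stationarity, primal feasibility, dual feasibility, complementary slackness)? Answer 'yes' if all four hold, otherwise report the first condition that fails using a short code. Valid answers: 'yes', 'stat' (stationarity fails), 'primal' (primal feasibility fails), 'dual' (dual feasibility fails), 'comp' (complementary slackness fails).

Gradient of f: grad f(x) = Q x + c = (0, 0)
Constraint values g_i(x) = a_i^T x - b_i:
  g_1((0, 0)) = 1
Stationarity residual: grad f(x) + sum_i lambda_i a_i = (0, 0)
  -> stationarity OK
Primal feasibility (all g_i <= 0): FAILS
Dual feasibility (all lambda_i >= 0): OK
Complementary slackness (lambda_i * g_i(x) = 0 for all i): OK

Verdict: the first failing condition is primal_feasibility -> primal.

primal


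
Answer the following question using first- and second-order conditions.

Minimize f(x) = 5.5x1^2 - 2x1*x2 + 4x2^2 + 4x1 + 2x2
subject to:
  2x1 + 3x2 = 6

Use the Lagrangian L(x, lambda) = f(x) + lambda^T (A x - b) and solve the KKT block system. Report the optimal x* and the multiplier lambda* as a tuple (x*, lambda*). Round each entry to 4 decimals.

Form the Lagrangian:
  L(x, lambda) = (1/2) x^T Q x + c^T x + lambda^T (A x - b)
Stationarity (grad_x L = 0): Q x + c + A^T lambda = 0.
Primal feasibility: A x = b.

This gives the KKT block system:
  [ Q   A^T ] [ x     ]   [-c ]
  [ A    0  ] [ lambda ] = [ b ]

Solving the linear system:
  x*      = (0.6968, 1.5355)
  lambda* = (-4.2968)
  f(x*)   = 15.8194

x* = (0.6968, 1.5355), lambda* = (-4.2968)


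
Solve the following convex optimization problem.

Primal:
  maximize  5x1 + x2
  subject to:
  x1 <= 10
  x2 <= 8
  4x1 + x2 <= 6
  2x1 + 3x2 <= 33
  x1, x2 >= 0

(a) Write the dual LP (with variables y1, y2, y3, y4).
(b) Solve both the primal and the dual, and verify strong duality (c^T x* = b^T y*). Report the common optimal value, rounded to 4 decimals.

The standard primal-dual pair for 'max c^T x s.t. A x <= b, x >= 0' is:
  Dual:  min b^T y  s.t.  A^T y >= c,  y >= 0.

So the dual LP is:
  minimize  10y1 + 8y2 + 6y3 + 33y4
  subject to:
    y1 + 4y3 + 2y4 >= 5
    y2 + y3 + 3y4 >= 1
    y1, y2, y3, y4 >= 0

Solving the primal: x* = (1.5, 0).
  primal value c^T x* = 7.5.
Solving the dual: y* = (0, 0, 1.25, 0).
  dual value b^T y* = 7.5.
Strong duality: c^T x* = b^T y*. Confirmed.

7.5


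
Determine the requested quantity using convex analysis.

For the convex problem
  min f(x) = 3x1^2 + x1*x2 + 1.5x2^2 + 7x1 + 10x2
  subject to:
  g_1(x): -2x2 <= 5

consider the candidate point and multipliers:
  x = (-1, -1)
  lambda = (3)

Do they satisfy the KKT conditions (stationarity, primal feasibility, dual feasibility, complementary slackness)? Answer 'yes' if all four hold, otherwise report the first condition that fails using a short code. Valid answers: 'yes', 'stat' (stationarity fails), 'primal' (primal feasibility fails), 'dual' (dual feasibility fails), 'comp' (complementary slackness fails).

Gradient of f: grad f(x) = Q x + c = (0, 6)
Constraint values g_i(x) = a_i^T x - b_i:
  g_1((-1, -1)) = -3
Stationarity residual: grad f(x) + sum_i lambda_i a_i = (0, 0)
  -> stationarity OK
Primal feasibility (all g_i <= 0): OK
Dual feasibility (all lambda_i >= 0): OK
Complementary slackness (lambda_i * g_i(x) = 0 for all i): FAILS

Verdict: the first failing condition is complementary_slackness -> comp.

comp


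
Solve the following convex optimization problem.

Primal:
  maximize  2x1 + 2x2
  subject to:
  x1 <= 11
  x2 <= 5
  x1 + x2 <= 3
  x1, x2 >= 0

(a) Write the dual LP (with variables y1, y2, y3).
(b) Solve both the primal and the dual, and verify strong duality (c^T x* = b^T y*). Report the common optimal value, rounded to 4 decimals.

The standard primal-dual pair for 'max c^T x s.t. A x <= b, x >= 0' is:
  Dual:  min b^T y  s.t.  A^T y >= c,  y >= 0.

So the dual LP is:
  minimize  11y1 + 5y2 + 3y3
  subject to:
    y1 + y3 >= 2
    y2 + y3 >= 2
    y1, y2, y3 >= 0

Solving the primal: x* = (3, 0).
  primal value c^T x* = 6.
Solving the dual: y* = (0, 0, 2).
  dual value b^T y* = 6.
Strong duality: c^T x* = b^T y*. Confirmed.

6


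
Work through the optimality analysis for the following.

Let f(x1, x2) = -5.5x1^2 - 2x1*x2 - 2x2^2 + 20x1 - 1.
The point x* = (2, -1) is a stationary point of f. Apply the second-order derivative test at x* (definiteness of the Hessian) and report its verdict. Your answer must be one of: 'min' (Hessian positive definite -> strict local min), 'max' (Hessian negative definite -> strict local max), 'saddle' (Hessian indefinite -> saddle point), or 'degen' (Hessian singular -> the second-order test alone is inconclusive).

Compute the Hessian H = grad^2 f:
  H = [[-11, -2], [-2, -4]]
Verify stationarity: grad f(x*) = H x* + g = (0, 0).
Eigenvalues of H: -11.5311, -3.4689.
Both eigenvalues < 0, so H is negative definite -> x* is a strict local max.

max


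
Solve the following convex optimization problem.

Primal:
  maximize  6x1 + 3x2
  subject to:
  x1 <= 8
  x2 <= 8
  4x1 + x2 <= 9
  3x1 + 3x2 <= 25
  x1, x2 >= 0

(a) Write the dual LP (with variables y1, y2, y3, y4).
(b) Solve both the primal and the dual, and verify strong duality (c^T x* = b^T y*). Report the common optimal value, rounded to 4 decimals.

The standard primal-dual pair for 'max c^T x s.t. A x <= b, x >= 0' is:
  Dual:  min b^T y  s.t.  A^T y >= c,  y >= 0.

So the dual LP is:
  minimize  8y1 + 8y2 + 9y3 + 25y4
  subject to:
    y1 + 4y3 + 3y4 >= 6
    y2 + y3 + 3y4 >= 3
    y1, y2, y3, y4 >= 0

Solving the primal: x* = (0.25, 8).
  primal value c^T x* = 25.5.
Solving the dual: y* = (0, 1.5, 1.5, 0).
  dual value b^T y* = 25.5.
Strong duality: c^T x* = b^T y*. Confirmed.

25.5


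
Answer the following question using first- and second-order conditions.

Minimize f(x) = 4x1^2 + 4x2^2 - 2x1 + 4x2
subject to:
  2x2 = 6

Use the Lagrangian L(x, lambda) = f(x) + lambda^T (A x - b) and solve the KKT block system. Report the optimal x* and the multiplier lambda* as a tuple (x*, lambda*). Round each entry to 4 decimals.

Form the Lagrangian:
  L(x, lambda) = (1/2) x^T Q x + c^T x + lambda^T (A x - b)
Stationarity (grad_x L = 0): Q x + c + A^T lambda = 0.
Primal feasibility: A x = b.

This gives the KKT block system:
  [ Q   A^T ] [ x     ]   [-c ]
  [ A    0  ] [ lambda ] = [ b ]

Solving the linear system:
  x*      = (0.25, 3)
  lambda* = (-14)
  f(x*)   = 47.75

x* = (0.25, 3), lambda* = (-14)


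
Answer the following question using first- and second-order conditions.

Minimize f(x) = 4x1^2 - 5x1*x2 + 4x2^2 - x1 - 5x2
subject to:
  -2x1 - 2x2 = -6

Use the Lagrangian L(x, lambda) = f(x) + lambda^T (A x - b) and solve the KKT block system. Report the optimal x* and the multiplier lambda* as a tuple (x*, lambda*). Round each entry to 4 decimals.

Form the Lagrangian:
  L(x, lambda) = (1/2) x^T Q x + c^T x + lambda^T (A x - b)
Stationarity (grad_x L = 0): Q x + c + A^T lambda = 0.
Primal feasibility: A x = b.

This gives the KKT block system:
  [ Q   A^T ] [ x     ]   [-c ]
  [ A    0  ] [ lambda ] = [ b ]

Solving the linear system:
  x*      = (1.3462, 1.6538)
  lambda* = (0.75)
  f(x*)   = -2.5577

x* = (1.3462, 1.6538), lambda* = (0.75)


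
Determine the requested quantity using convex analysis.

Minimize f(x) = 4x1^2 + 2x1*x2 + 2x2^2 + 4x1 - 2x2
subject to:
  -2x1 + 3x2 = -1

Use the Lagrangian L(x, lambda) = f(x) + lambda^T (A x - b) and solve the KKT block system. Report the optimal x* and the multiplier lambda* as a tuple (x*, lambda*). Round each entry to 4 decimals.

Form the Lagrangian:
  L(x, lambda) = (1/2) x^T Q x + c^T x + lambda^T (A x - b)
Stationarity (grad_x L = 0): Q x + c + A^T lambda = 0.
Primal feasibility: A x = b.

This gives the KKT block system:
  [ Q   A^T ] [ x     ]   [-c ]
  [ A    0  ] [ lambda ] = [ b ]

Solving the linear system:
  x*      = (-0.0893, -0.3929)
  lambda* = (1.25)
  f(x*)   = 0.8393

x* = (-0.0893, -0.3929), lambda* = (1.25)


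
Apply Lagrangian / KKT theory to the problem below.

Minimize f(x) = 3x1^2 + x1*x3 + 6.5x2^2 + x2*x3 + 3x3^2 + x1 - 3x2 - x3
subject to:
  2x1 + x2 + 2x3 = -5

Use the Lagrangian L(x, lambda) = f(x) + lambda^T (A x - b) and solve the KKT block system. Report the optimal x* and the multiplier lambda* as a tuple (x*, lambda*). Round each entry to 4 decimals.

Form the Lagrangian:
  L(x, lambda) = (1/2) x^T Q x + c^T x + lambda^T (A x - b)
Stationarity (grad_x L = 0): Q x + c + A^T lambda = 0.
Primal feasibility: A x = b.

This gives the KKT block system:
  [ Q   A^T ] [ x     ]   [-c ]
  [ A    0  ] [ lambda ] = [ b ]

Solving the linear system:
  x*      = (-1.4463, -0.0245, -1.0414)
  lambda* = (4.3597)
  f(x*)   = 10.7335

x* = (-1.4463, -0.0245, -1.0414), lambda* = (4.3597)


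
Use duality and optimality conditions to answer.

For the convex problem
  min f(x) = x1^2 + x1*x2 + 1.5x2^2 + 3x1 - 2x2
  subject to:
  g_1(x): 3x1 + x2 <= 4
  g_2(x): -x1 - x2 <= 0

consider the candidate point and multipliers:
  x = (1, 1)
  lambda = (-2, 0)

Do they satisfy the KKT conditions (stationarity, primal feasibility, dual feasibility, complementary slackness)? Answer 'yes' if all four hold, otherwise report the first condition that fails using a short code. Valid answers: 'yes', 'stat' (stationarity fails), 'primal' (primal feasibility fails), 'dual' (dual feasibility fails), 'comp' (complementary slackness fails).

Gradient of f: grad f(x) = Q x + c = (6, 2)
Constraint values g_i(x) = a_i^T x - b_i:
  g_1((1, 1)) = 0
  g_2((1, 1)) = -2
Stationarity residual: grad f(x) + sum_i lambda_i a_i = (0, 0)
  -> stationarity OK
Primal feasibility (all g_i <= 0): OK
Dual feasibility (all lambda_i >= 0): FAILS
Complementary slackness (lambda_i * g_i(x) = 0 for all i): OK

Verdict: the first failing condition is dual_feasibility -> dual.

dual


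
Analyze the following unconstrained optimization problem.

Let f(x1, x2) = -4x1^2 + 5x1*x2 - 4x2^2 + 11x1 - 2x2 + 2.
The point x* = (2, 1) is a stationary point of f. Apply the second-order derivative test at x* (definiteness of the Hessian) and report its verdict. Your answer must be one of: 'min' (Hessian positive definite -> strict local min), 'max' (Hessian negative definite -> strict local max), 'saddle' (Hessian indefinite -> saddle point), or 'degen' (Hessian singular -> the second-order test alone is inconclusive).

Compute the Hessian H = grad^2 f:
  H = [[-8, 5], [5, -8]]
Verify stationarity: grad f(x*) = H x* + g = (0, 0).
Eigenvalues of H: -13, -3.
Both eigenvalues < 0, so H is negative definite -> x* is a strict local max.

max


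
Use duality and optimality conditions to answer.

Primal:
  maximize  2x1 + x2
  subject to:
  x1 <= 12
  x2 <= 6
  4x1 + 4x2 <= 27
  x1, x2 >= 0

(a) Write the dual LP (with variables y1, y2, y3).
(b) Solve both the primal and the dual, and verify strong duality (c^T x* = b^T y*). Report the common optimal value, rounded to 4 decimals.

The standard primal-dual pair for 'max c^T x s.t. A x <= b, x >= 0' is:
  Dual:  min b^T y  s.t.  A^T y >= c,  y >= 0.

So the dual LP is:
  minimize  12y1 + 6y2 + 27y3
  subject to:
    y1 + 4y3 >= 2
    y2 + 4y3 >= 1
    y1, y2, y3 >= 0

Solving the primal: x* = (6.75, 0).
  primal value c^T x* = 13.5.
Solving the dual: y* = (0, 0, 0.5).
  dual value b^T y* = 13.5.
Strong duality: c^T x* = b^T y*. Confirmed.

13.5


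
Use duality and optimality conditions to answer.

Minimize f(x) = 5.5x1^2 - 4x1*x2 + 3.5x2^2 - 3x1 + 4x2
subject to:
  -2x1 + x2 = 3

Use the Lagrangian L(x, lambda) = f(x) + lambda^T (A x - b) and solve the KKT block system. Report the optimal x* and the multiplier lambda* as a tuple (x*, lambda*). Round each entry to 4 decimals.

Form the Lagrangian:
  L(x, lambda) = (1/2) x^T Q x + c^T x + lambda^T (A x - b)
Stationarity (grad_x L = 0): Q x + c + A^T lambda = 0.
Primal feasibility: A x = b.

This gives the KKT block system:
  [ Q   A^T ] [ x     ]   [-c ]
  [ A    0  ] [ lambda ] = [ b ]

Solving the linear system:
  x*      = (-1.5217, -0.0435)
  lambda* = (-9.7826)
  f(x*)   = 16.8696

x* = (-1.5217, -0.0435), lambda* = (-9.7826)


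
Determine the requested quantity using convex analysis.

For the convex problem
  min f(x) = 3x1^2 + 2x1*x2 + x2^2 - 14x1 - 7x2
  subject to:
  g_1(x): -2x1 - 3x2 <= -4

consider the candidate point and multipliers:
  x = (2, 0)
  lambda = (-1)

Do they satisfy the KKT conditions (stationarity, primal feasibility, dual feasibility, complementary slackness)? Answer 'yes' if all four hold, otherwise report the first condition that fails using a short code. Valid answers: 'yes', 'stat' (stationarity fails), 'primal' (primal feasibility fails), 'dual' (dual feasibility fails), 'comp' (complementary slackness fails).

Gradient of f: grad f(x) = Q x + c = (-2, -3)
Constraint values g_i(x) = a_i^T x - b_i:
  g_1((2, 0)) = 0
Stationarity residual: grad f(x) + sum_i lambda_i a_i = (0, 0)
  -> stationarity OK
Primal feasibility (all g_i <= 0): OK
Dual feasibility (all lambda_i >= 0): FAILS
Complementary slackness (lambda_i * g_i(x) = 0 for all i): OK

Verdict: the first failing condition is dual_feasibility -> dual.

dual


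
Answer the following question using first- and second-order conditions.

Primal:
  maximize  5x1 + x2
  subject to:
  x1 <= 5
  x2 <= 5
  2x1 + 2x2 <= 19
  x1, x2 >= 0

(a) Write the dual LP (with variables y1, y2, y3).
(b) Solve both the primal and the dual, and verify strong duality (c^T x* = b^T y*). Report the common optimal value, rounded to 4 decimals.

The standard primal-dual pair for 'max c^T x s.t. A x <= b, x >= 0' is:
  Dual:  min b^T y  s.t.  A^T y >= c,  y >= 0.

So the dual LP is:
  minimize  5y1 + 5y2 + 19y3
  subject to:
    y1 + 2y3 >= 5
    y2 + 2y3 >= 1
    y1, y2, y3 >= 0

Solving the primal: x* = (5, 4.5).
  primal value c^T x* = 29.5.
Solving the dual: y* = (4, 0, 0.5).
  dual value b^T y* = 29.5.
Strong duality: c^T x* = b^T y*. Confirmed.

29.5


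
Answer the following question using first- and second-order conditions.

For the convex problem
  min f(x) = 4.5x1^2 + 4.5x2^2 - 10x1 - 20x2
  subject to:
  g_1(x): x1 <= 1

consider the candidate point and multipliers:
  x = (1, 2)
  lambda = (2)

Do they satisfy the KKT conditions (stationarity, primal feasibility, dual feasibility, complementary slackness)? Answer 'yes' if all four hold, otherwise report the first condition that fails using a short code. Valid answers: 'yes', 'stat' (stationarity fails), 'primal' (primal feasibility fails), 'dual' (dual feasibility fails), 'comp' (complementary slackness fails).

Gradient of f: grad f(x) = Q x + c = (-1, -2)
Constraint values g_i(x) = a_i^T x - b_i:
  g_1((1, 2)) = 0
Stationarity residual: grad f(x) + sum_i lambda_i a_i = (1, -2)
  -> stationarity FAILS
Primal feasibility (all g_i <= 0): OK
Dual feasibility (all lambda_i >= 0): OK
Complementary slackness (lambda_i * g_i(x) = 0 for all i): OK

Verdict: the first failing condition is stationarity -> stat.

stat


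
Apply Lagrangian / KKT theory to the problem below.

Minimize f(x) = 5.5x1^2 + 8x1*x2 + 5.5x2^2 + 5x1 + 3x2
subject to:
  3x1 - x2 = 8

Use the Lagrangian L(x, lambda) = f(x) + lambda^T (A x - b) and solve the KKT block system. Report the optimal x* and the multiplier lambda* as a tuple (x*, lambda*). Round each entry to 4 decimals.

Form the Lagrangian:
  L(x, lambda) = (1/2) x^T Q x + c^T x + lambda^T (A x - b)
Stationarity (grad_x L = 0): Q x + c + A^T lambda = 0.
Primal feasibility: A x = b.

This gives the KKT block system:
  [ Q   A^T ] [ x     ]   [-c ]
  [ A    0  ] [ lambda ] = [ b ]

Solving the linear system:
  x*      = (1.9873, -2.038)
  lambda* = (-3.519)
  f(x*)   = 15.9873

x* = (1.9873, -2.038), lambda* = (-3.519)


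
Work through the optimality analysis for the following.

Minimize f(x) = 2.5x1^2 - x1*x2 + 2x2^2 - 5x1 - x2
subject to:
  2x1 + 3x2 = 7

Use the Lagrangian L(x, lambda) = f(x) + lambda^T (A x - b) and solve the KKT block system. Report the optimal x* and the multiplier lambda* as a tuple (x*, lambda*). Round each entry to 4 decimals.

Form the Lagrangian:
  L(x, lambda) = (1/2) x^T Q x + c^T x + lambda^T (A x - b)
Stationarity (grad_x L = 0): Q x + c + A^T lambda = 0.
Primal feasibility: A x = b.

This gives the KKT block system:
  [ Q   A^T ] [ x     ]   [-c ]
  [ A    0  ] [ lambda ] = [ b ]

Solving the linear system:
  x*      = (1.589, 1.274)
  lambda* = (-0.8356)
  f(x*)   = -1.6849

x* = (1.589, 1.274), lambda* = (-0.8356)


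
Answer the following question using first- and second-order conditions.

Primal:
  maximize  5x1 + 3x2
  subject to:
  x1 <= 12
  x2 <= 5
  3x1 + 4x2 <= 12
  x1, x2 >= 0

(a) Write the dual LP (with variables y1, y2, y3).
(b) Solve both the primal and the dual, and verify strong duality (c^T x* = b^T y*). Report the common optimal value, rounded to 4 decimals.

The standard primal-dual pair for 'max c^T x s.t. A x <= b, x >= 0' is:
  Dual:  min b^T y  s.t.  A^T y >= c,  y >= 0.

So the dual LP is:
  minimize  12y1 + 5y2 + 12y3
  subject to:
    y1 + 3y3 >= 5
    y2 + 4y3 >= 3
    y1, y2, y3 >= 0

Solving the primal: x* = (4, 0).
  primal value c^T x* = 20.
Solving the dual: y* = (0, 0, 1.6667).
  dual value b^T y* = 20.
Strong duality: c^T x* = b^T y*. Confirmed.

20


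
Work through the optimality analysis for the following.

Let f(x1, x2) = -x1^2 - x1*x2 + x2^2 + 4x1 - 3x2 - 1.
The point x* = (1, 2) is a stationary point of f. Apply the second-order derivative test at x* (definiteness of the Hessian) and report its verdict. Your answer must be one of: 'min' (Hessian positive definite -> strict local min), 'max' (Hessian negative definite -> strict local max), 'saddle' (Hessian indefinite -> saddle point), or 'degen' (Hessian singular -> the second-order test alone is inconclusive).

Compute the Hessian H = grad^2 f:
  H = [[-2, -1], [-1, 2]]
Verify stationarity: grad f(x*) = H x* + g = (0, 0).
Eigenvalues of H: -2.2361, 2.2361.
Eigenvalues have mixed signs, so H is indefinite -> x* is a saddle point.

saddle


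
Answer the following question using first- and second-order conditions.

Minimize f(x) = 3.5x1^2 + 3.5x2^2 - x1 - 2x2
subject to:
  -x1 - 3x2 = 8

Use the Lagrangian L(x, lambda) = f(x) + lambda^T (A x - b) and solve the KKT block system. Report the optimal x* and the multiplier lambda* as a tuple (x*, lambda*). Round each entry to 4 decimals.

Form the Lagrangian:
  L(x, lambda) = (1/2) x^T Q x + c^T x + lambda^T (A x - b)
Stationarity (grad_x L = 0): Q x + c + A^T lambda = 0.
Primal feasibility: A x = b.

This gives the KKT block system:
  [ Q   A^T ] [ x     ]   [-c ]
  [ A    0  ] [ lambda ] = [ b ]

Solving the linear system:
  x*      = (-0.7571, -2.4143)
  lambda* = (-6.3)
  f(x*)   = 27.9929

x* = (-0.7571, -2.4143), lambda* = (-6.3)


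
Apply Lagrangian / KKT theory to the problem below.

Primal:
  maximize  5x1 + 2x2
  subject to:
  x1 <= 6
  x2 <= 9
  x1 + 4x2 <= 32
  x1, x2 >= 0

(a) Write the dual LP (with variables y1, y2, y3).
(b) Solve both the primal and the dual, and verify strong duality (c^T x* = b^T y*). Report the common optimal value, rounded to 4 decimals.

The standard primal-dual pair for 'max c^T x s.t. A x <= b, x >= 0' is:
  Dual:  min b^T y  s.t.  A^T y >= c,  y >= 0.

So the dual LP is:
  minimize  6y1 + 9y2 + 32y3
  subject to:
    y1 + y3 >= 5
    y2 + 4y3 >= 2
    y1, y2, y3 >= 0

Solving the primal: x* = (6, 6.5).
  primal value c^T x* = 43.
Solving the dual: y* = (4.5, 0, 0.5).
  dual value b^T y* = 43.
Strong duality: c^T x* = b^T y*. Confirmed.

43


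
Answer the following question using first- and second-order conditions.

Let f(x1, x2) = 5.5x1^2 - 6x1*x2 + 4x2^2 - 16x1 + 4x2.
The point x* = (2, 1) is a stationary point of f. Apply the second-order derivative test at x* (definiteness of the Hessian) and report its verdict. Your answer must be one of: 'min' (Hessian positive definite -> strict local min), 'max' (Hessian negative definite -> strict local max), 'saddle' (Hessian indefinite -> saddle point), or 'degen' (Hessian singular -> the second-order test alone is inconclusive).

Compute the Hessian H = grad^2 f:
  H = [[11, -6], [-6, 8]]
Verify stationarity: grad f(x*) = H x* + g = (0, 0).
Eigenvalues of H: 3.3153, 15.6847.
Both eigenvalues > 0, so H is positive definite -> x* is a strict local min.

min


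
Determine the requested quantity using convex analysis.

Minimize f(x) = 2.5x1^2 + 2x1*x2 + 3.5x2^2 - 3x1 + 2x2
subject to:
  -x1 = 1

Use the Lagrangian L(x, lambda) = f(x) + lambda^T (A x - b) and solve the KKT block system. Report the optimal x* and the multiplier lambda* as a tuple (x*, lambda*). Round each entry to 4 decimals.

Form the Lagrangian:
  L(x, lambda) = (1/2) x^T Q x + c^T x + lambda^T (A x - b)
Stationarity (grad_x L = 0): Q x + c + A^T lambda = 0.
Primal feasibility: A x = b.

This gives the KKT block system:
  [ Q   A^T ] [ x     ]   [-c ]
  [ A    0  ] [ lambda ] = [ b ]

Solving the linear system:
  x*      = (-1, 0)
  lambda* = (-8)
  f(x*)   = 5.5

x* = (-1, 0), lambda* = (-8)


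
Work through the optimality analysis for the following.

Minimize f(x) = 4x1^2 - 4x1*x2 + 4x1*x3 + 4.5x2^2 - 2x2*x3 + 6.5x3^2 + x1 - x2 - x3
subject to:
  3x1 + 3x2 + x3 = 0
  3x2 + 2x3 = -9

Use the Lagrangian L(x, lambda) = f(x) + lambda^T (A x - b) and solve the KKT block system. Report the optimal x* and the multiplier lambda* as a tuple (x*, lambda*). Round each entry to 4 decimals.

Form the Lagrangian:
  L(x, lambda) = (1/2) x^T Q x + c^T x + lambda^T (A x - b)
Stationarity (grad_x L = 0): Q x + c + A^T lambda = 0.
Primal feasibility: A x = b.

This gives the KKT block system:
  [ Q   A^T ] [ x     ]   [-c ]
  [ A    0  ] [ lambda ] = [ b ]

Solving the linear system:
  x*      = (2.2533, -1.5067, -2.24)
  lambda* = (-5.3644, 11.7289)
  f(x*)   = 55.78

x* = (2.2533, -1.5067, -2.24), lambda* = (-5.3644, 11.7289)


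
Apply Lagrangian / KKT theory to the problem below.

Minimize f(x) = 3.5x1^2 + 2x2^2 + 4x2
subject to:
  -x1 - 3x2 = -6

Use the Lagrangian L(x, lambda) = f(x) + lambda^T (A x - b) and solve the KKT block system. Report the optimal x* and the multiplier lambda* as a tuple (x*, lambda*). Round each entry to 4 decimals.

Form the Lagrangian:
  L(x, lambda) = (1/2) x^T Q x + c^T x + lambda^T (A x - b)
Stationarity (grad_x L = 0): Q x + c + A^T lambda = 0.
Primal feasibility: A x = b.

This gives the KKT block system:
  [ Q   A^T ] [ x     ]   [-c ]
  [ A    0  ] [ lambda ] = [ b ]

Solving the linear system:
  x*      = (0.5373, 1.8209)
  lambda* = (3.7612)
  f(x*)   = 14.9254

x* = (0.5373, 1.8209), lambda* = (3.7612)


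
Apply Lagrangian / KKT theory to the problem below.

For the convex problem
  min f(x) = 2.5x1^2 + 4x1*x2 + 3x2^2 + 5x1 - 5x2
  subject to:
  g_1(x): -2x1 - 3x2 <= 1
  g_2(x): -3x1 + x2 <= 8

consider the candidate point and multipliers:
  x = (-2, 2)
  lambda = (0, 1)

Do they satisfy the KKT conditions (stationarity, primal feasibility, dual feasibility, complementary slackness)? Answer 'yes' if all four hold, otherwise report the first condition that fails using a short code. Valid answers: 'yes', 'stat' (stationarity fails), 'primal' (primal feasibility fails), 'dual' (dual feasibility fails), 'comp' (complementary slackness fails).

Gradient of f: grad f(x) = Q x + c = (3, -1)
Constraint values g_i(x) = a_i^T x - b_i:
  g_1((-2, 2)) = -3
  g_2((-2, 2)) = 0
Stationarity residual: grad f(x) + sum_i lambda_i a_i = (0, 0)
  -> stationarity OK
Primal feasibility (all g_i <= 0): OK
Dual feasibility (all lambda_i >= 0): OK
Complementary slackness (lambda_i * g_i(x) = 0 for all i): OK

Verdict: yes, KKT holds.

yes


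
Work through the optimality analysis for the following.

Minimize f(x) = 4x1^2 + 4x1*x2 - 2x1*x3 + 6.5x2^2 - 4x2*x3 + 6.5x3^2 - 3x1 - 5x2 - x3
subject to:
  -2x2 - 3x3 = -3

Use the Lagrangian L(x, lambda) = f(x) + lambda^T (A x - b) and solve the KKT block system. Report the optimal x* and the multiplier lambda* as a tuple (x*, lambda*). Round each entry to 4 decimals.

Form the Lagrangian:
  L(x, lambda) = (1/2) x^T Q x + c^T x + lambda^T (A x - b)
Stationarity (grad_x L = 0): Q x + c + A^T lambda = 0.
Primal feasibility: A x = b.

This gives the KKT block system:
  [ Q   A^T ] [ x     ]   [-c ]
  [ A    0  ] [ lambda ] = [ b ]

Solving the linear system:
  x*      = (0.1818, 0.6649, 0.5568)
  lambda* = (1.0716)
  f(x*)   = -0.6057

x* = (0.1818, 0.6649, 0.5568), lambda* = (1.0716)


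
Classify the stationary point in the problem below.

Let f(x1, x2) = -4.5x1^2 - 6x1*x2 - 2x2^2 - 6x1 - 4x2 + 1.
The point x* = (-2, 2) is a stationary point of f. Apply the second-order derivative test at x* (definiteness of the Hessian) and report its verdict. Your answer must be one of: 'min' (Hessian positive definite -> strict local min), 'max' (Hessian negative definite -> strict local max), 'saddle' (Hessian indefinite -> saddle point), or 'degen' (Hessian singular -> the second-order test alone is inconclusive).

Compute the Hessian H = grad^2 f:
  H = [[-9, -6], [-6, -4]]
Verify stationarity: grad f(x*) = H x* + g = (0, 0).
Eigenvalues of H: -13, 0.
H has a zero eigenvalue (singular; negative semidefinite but not definite), so H is neither positive definite, negative definite, nor indefinite. The second-order test alone is inconclusive -> degen.
(Indeed, f is constant along the null direction of H through x*, so x* is not a strict local extremum.)

degen


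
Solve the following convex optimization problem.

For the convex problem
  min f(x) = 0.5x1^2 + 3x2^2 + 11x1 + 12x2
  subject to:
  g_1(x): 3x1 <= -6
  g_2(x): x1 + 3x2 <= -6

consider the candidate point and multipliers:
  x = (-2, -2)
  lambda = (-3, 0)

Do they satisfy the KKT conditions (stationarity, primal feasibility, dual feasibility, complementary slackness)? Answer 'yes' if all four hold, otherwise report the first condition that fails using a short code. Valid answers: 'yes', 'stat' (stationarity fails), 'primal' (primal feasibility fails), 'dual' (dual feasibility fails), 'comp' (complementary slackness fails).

Gradient of f: grad f(x) = Q x + c = (9, 0)
Constraint values g_i(x) = a_i^T x - b_i:
  g_1((-2, -2)) = 0
  g_2((-2, -2)) = -2
Stationarity residual: grad f(x) + sum_i lambda_i a_i = (0, 0)
  -> stationarity OK
Primal feasibility (all g_i <= 0): OK
Dual feasibility (all lambda_i >= 0): FAILS
Complementary slackness (lambda_i * g_i(x) = 0 for all i): OK

Verdict: the first failing condition is dual_feasibility -> dual.

dual


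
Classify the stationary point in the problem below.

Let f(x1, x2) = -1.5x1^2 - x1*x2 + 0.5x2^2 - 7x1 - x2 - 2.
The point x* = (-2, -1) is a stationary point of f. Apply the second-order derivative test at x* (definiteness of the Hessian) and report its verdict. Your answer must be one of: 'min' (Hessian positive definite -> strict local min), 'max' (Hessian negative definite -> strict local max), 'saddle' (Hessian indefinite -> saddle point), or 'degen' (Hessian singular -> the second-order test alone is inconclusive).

Compute the Hessian H = grad^2 f:
  H = [[-3, -1], [-1, 1]]
Verify stationarity: grad f(x*) = H x* + g = (0, 0).
Eigenvalues of H: -3.2361, 1.2361.
Eigenvalues have mixed signs, so H is indefinite -> x* is a saddle point.

saddle


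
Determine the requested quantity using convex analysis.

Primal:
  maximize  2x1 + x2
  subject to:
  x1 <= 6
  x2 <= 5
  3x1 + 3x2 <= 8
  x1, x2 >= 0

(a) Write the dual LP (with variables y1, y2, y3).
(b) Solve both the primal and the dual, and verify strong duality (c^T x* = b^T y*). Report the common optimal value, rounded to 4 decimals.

The standard primal-dual pair for 'max c^T x s.t. A x <= b, x >= 0' is:
  Dual:  min b^T y  s.t.  A^T y >= c,  y >= 0.

So the dual LP is:
  minimize  6y1 + 5y2 + 8y3
  subject to:
    y1 + 3y3 >= 2
    y2 + 3y3 >= 1
    y1, y2, y3 >= 0

Solving the primal: x* = (2.6667, 0).
  primal value c^T x* = 5.3333.
Solving the dual: y* = (0, 0, 0.6667).
  dual value b^T y* = 5.3333.
Strong duality: c^T x* = b^T y*. Confirmed.

5.3333


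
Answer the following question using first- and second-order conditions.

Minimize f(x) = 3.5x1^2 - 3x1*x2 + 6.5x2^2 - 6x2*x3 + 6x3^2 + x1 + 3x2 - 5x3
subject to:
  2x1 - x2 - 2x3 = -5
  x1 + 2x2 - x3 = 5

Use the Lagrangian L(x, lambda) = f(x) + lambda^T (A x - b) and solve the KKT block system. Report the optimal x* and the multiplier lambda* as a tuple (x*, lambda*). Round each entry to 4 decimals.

Form the Lagrangian:
  L(x, lambda) = (1/2) x^T Q x + c^T x + lambda^T (A x - b)
Stationarity (grad_x L = 0): Q x + c + A^T lambda = 0.
Primal feasibility: A x = b.

This gives the KKT block system:
  [ Q   A^T ] [ x     ]   [-c ]
  [ A    0  ] [ lambda ] = [ b ]

Solving the linear system:
  x*      = (1, 3, 2)
  lambda* = (5.8, -10.6)
  f(x*)   = 41

x* = (1, 3, 2), lambda* = (5.8, -10.6)


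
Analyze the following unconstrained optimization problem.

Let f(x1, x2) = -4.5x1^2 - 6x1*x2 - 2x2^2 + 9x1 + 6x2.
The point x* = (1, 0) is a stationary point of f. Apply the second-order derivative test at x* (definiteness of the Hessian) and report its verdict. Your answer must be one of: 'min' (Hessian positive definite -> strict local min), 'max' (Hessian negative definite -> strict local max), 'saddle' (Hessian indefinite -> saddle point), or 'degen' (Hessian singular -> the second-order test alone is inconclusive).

Compute the Hessian H = grad^2 f:
  H = [[-9, -6], [-6, -4]]
Verify stationarity: grad f(x*) = H x* + g = (0, 0).
Eigenvalues of H: -13, 0.
H has a zero eigenvalue (singular; negative semidefinite but not definite), so H is neither positive definite, negative definite, nor indefinite. The second-order test alone is inconclusive -> degen.
(Indeed, f is constant along the null direction of H through x*, so x* is not a strict local extremum.)

degen


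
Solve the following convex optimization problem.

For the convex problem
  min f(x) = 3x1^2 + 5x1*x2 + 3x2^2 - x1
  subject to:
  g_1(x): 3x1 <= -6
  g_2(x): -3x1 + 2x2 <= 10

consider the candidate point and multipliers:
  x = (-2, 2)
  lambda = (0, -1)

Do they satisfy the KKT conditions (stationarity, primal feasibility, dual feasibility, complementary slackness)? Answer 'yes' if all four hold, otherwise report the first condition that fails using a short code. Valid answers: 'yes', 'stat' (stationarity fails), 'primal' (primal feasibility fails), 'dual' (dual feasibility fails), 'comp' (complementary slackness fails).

Gradient of f: grad f(x) = Q x + c = (-3, 2)
Constraint values g_i(x) = a_i^T x - b_i:
  g_1((-2, 2)) = 0
  g_2((-2, 2)) = 0
Stationarity residual: grad f(x) + sum_i lambda_i a_i = (0, 0)
  -> stationarity OK
Primal feasibility (all g_i <= 0): OK
Dual feasibility (all lambda_i >= 0): FAILS
Complementary slackness (lambda_i * g_i(x) = 0 for all i): OK

Verdict: the first failing condition is dual_feasibility -> dual.

dual


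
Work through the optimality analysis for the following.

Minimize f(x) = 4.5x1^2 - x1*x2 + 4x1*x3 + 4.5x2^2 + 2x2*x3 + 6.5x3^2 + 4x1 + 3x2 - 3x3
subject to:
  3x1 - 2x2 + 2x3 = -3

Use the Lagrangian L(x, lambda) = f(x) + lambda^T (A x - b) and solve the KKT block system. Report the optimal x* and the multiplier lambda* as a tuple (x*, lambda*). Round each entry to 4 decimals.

Form the Lagrangian:
  L(x, lambda) = (1/2) x^T Q x + c^T x + lambda^T (A x - b)
Stationarity (grad_x L = 0): Q x + c + A^T lambda = 0.
Primal feasibility: A x = b.

This gives the KKT block system:
  [ Q   A^T ] [ x     ]   [-c ]
  [ A    0  ] [ lambda ] = [ b ]

Solving the linear system:
  x*      = (-1.2796, -0.0943, 0.3251)
  lambda* = (2.0405)
  f(x*)   = -0.1274

x* = (-1.2796, -0.0943, 0.3251), lambda* = (2.0405)


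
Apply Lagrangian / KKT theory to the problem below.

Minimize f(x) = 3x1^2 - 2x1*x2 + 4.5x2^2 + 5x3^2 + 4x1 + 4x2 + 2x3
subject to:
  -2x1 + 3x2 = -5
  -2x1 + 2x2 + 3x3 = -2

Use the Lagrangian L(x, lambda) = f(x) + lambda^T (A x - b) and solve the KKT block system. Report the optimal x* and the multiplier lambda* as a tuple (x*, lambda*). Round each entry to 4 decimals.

Form the Lagrangian:
  L(x, lambda) = (1/2) x^T Q x + c^T x + lambda^T (A x - b)
Stationarity (grad_x L = 0): Q x + c + A^T lambda = 0.
Primal feasibility: A x = b.

This gives the KKT block system:
  [ Q   A^T ] [ x     ]   [-c ]
  [ A    0  ] [ lambda ] = [ b ]

Solving the linear system:
  x*      = (-0.183, -1.7886, 0.4038)
  lambda* = (5.2524, -2.0126)
  f(x*)   = 7.5789

x* = (-0.183, -1.7886, 0.4038), lambda* = (5.2524, -2.0126)


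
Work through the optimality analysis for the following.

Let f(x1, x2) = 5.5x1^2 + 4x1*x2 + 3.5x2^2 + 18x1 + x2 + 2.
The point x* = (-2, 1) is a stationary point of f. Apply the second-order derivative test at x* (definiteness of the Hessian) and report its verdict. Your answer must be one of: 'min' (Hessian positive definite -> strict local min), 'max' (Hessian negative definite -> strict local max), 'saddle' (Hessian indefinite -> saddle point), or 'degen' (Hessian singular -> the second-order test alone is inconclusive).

Compute the Hessian H = grad^2 f:
  H = [[11, 4], [4, 7]]
Verify stationarity: grad f(x*) = H x* + g = (0, 0).
Eigenvalues of H: 4.5279, 13.4721.
Both eigenvalues > 0, so H is positive definite -> x* is a strict local min.

min


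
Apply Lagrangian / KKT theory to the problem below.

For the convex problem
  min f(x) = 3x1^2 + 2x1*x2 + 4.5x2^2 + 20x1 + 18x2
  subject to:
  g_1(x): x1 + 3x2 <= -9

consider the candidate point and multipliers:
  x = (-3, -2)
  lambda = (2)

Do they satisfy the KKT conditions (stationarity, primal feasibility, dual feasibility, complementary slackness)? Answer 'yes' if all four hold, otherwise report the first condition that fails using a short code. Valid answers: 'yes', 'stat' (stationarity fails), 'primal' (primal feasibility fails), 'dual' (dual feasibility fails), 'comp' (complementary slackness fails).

Gradient of f: grad f(x) = Q x + c = (-2, -6)
Constraint values g_i(x) = a_i^T x - b_i:
  g_1((-3, -2)) = 0
Stationarity residual: grad f(x) + sum_i lambda_i a_i = (0, 0)
  -> stationarity OK
Primal feasibility (all g_i <= 0): OK
Dual feasibility (all lambda_i >= 0): OK
Complementary slackness (lambda_i * g_i(x) = 0 for all i): OK

Verdict: yes, KKT holds.

yes


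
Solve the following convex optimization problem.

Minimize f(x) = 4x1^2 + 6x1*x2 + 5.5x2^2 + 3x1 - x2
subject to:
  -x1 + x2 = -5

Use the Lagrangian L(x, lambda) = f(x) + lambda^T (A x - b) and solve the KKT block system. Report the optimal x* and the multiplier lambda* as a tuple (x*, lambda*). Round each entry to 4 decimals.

Form the Lagrangian:
  L(x, lambda) = (1/2) x^T Q x + c^T x + lambda^T (A x - b)
Stationarity (grad_x L = 0): Q x + c + A^T lambda = 0.
Primal feasibility: A x = b.

This gives the KKT block system:
  [ Q   A^T ] [ x     ]   [-c ]
  [ A    0  ] [ lambda ] = [ b ]

Solving the linear system:
  x*      = (2.6774, -2.3226)
  lambda* = (10.4839)
  f(x*)   = 31.3871

x* = (2.6774, -2.3226), lambda* = (10.4839)


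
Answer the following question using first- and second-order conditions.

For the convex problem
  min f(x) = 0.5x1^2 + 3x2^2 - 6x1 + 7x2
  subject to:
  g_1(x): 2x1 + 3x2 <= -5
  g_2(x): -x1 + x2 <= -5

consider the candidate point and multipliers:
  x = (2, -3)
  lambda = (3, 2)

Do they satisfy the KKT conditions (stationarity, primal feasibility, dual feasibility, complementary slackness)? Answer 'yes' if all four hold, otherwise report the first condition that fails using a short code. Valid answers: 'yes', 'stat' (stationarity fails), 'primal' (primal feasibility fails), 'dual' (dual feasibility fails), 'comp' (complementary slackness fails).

Gradient of f: grad f(x) = Q x + c = (-4, -11)
Constraint values g_i(x) = a_i^T x - b_i:
  g_1((2, -3)) = 0
  g_2((2, -3)) = 0
Stationarity residual: grad f(x) + sum_i lambda_i a_i = (0, 0)
  -> stationarity OK
Primal feasibility (all g_i <= 0): OK
Dual feasibility (all lambda_i >= 0): OK
Complementary slackness (lambda_i * g_i(x) = 0 for all i): OK

Verdict: yes, KKT holds.

yes


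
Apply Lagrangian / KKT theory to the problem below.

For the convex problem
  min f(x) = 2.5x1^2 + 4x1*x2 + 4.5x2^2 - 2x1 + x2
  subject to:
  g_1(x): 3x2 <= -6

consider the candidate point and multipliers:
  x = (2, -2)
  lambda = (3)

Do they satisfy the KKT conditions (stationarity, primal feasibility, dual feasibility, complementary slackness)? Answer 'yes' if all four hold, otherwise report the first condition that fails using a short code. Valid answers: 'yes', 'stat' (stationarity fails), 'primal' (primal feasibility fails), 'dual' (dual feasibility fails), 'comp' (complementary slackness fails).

Gradient of f: grad f(x) = Q x + c = (0, -9)
Constraint values g_i(x) = a_i^T x - b_i:
  g_1((2, -2)) = 0
Stationarity residual: grad f(x) + sum_i lambda_i a_i = (0, 0)
  -> stationarity OK
Primal feasibility (all g_i <= 0): OK
Dual feasibility (all lambda_i >= 0): OK
Complementary slackness (lambda_i * g_i(x) = 0 for all i): OK

Verdict: yes, KKT holds.

yes


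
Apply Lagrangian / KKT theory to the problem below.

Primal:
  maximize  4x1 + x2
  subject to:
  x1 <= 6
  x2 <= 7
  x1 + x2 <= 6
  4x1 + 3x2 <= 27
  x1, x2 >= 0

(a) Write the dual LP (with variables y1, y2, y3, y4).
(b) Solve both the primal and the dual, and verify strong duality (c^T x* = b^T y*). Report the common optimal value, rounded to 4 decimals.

The standard primal-dual pair for 'max c^T x s.t. A x <= b, x >= 0' is:
  Dual:  min b^T y  s.t.  A^T y >= c,  y >= 0.

So the dual LP is:
  minimize  6y1 + 7y2 + 6y3 + 27y4
  subject to:
    y1 + y3 + 4y4 >= 4
    y2 + y3 + 3y4 >= 1
    y1, y2, y3, y4 >= 0

Solving the primal: x* = (6, 0).
  primal value c^T x* = 24.
Solving the dual: y* = (3, 0, 1, 0).
  dual value b^T y* = 24.
Strong duality: c^T x* = b^T y*. Confirmed.

24
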